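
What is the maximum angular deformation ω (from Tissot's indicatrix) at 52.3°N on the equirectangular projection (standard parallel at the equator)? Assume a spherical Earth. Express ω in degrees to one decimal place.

27.9°

For the equirectangular projection with φ₀ = 0 (plate carrée), h = 1 along meridians and k = sec φ along parallels.
At 52.3°: h = 1.000, k = 1.635; principal scales a = 1.635, b = 1.000.
sin(ω/2) = (a − b)/(a + b) = 0.6353/2.635 = 0.2411, so ω = 2 arcsin(0.2411) ≈ 27.9°.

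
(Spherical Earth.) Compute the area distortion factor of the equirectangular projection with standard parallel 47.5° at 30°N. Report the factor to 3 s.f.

0.780

With standard parallel φ₀ = 47.5°, the equirectangular projection gives x = Rλ cos φ₀, y = Rφ, so h = 1 and k = cos 47.5° / cos φ.
Areal scale = h·k = 1 × cos φ₀ / cos φ; at 30°, h = 1.000, k = 0.7801, so h·k = 0.7801.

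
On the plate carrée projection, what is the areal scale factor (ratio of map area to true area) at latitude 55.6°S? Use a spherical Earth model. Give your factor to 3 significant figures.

1.77

In the plate carrée (x = Rλ, y = Rφ), meridians are true-scale (h = 1) and parallels are stretched by k = sec φ.
Areal scale = h·k = 1 × sec φ; at 55.6°, h = 1.000, k = 1.770, so h·k = 1.770.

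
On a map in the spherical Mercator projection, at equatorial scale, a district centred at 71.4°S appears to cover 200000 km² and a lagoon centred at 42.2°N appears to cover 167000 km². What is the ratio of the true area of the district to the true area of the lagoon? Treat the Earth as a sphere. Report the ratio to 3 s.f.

On Mercator the areal scale is sec²φ, so true area = apparent × cos²φ.
True area of district: 200000 × cos²(71.4°) = 200000 × 0.1017 = 20350 km².
True area of lagoon: 167000 × cos²(42.2°) = 167000 × 0.5488 = 91650 km².
Ratio = 20350 / 91650 ≈ 0.222.

0.222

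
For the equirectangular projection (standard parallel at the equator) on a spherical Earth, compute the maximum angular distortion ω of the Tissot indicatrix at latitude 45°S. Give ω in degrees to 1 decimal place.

Plate carrée maps x = Rλ, y = Rφ. The meridian scale is h = 1 and the parallel scale is k = 1/cos φ = sec φ.
At 45°: h = 1.000, k = 1.414; principal scales a = 1.414, b = 1.000.
sin(ω/2) = (a − b)/(a + b) = 0.4142/2.414 = 0.1716, so ω = 2 arcsin(0.1716) ≈ 19.8°.

19.8°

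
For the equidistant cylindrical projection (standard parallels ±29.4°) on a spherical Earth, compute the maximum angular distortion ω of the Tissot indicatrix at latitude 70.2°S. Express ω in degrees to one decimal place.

In the equirectangular projection with standard parallel φ₀ = 29.4° (x = Rλ cos φ₀, y = Rφ), meridians are true-scale (h = 1) and the parallel scale is k = cos φ₀ / cos φ.
At 70.2°: h = 1.000, k = 2.572; principal scales a = 2.572, b = 1.000.
sin(ω/2) = (a − b)/(a + b) = 1.572/3.572 = 0.4401, so ω = 2 arcsin(0.4401) ≈ 52.2°.

52.2°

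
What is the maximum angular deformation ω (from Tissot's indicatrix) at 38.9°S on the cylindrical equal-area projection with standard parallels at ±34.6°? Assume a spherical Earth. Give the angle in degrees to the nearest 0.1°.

6.4°

Cylindrical equal-area (φ₀ = 34.6°): h = cos φ / cos 34.6° along meridians, k = cos 34.6° / cos φ along parallels; h·k = 1.
At 38.9°: h = 0.9455, k = 1.058; principal scales a = 1.058, b = 0.9455.
sin(ω/2) = (a − b)/(a + b) = 0.1122/2.003 = 0.05602, so ω = 2 arcsin(0.05602) ≈ 6.4°.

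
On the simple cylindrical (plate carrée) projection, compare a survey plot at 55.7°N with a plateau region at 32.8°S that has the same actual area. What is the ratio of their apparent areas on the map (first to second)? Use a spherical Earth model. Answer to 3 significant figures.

For the equirectangular projection with φ₀ = 0 (plate carrée), h = 1 along meridians and k = sec φ along parallels.
Areal scale at 55.7°: h·k = 1.000 × 1.775 = 1.775.
Areal scale at 32.8°: h·k = 1.000 × 1.190 = 1.190.
Ratio = 1.775/1.190 ≈ 1.49.

1.49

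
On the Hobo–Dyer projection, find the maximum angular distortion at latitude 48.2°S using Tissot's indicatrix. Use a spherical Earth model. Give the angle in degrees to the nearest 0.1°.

Hobo–Dyer is a cylindrical equal-area projection with standard parallels at ±37.5°. A cylindrical equal-area projection with standard parallel φ₀ has meridian scale h = cos φ / cos φ₀ and parallel scale k = cos φ₀ / cos φ (so areas are preserved, h·k = 1).
At 48.2°: h = 0.8401, k = 1.190; principal scales a = 1.190, b = 0.8401.
sin(ω/2) = (a − b)/(a + b) = 0.3501/2.030 = 0.1724, so ω = 2 arcsin(0.1724) ≈ 19.9°.

19.9°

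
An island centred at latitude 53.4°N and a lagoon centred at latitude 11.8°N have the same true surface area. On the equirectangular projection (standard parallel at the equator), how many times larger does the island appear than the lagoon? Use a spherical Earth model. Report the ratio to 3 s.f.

In the plate carrée (x = Rλ, y = Rφ), meridians are true-scale (h = 1) and parallels are stretched by k = sec φ.
Areal scale at 53.4°: h·k = 1.000 × 1.677 = 1.677.
Areal scale at 11.8°: h·k = 1.000 × 1.022 = 1.022.
Ratio = 1.677/1.022 ≈ 1.64.

1.64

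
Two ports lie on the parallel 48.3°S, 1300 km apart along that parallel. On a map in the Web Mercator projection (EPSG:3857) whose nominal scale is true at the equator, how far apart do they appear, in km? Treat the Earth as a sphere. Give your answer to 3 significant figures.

For Mercator, h = k = sec φ (a conformal cylindrical projection has a single point scale, 1/cos φ).
Along the parallel, k = sec 48.3° = 1/0.6652 = 1.503.
Map distance = 1300 × 1.503 ≈ 1950 km.

1950 km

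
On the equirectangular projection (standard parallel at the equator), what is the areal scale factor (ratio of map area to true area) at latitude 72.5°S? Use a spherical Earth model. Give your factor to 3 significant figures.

3.33

For the equirectangular projection with φ₀ = 0 (plate carrée), h = 1 along meridians and k = sec φ along parallels.
Areal scale = h·k = 1 × sec φ; at 72.5°, h = 1.000, k = 3.326, so h·k = 3.326.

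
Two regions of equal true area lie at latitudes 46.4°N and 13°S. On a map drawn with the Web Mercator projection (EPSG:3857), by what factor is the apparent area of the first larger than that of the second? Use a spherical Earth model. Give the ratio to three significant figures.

Mercator areal scale is sec²φ.
At 46.4°: sec²(46.4°) = 1/0.6896² = 2.103.
At 13°: sec²(13°) = 1/0.9744² = 1.053.
Ratio = 2.103/1.053 = cos²(13°)/cos²(46.4°) ≈ 2.00.

2.00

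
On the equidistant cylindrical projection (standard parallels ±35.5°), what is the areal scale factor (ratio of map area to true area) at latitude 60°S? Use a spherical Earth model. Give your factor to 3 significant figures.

With standard parallel φ₀ = 35.5°, the equirectangular projection gives x = Rλ cos φ₀, y = Rφ, so h = 1 and k = cos 35.5° / cos φ.
Areal scale = h·k = 1 × cos φ₀ / cos φ; at 60°, h = 1.000, k = 1.628, so h·k = 1.628.

1.63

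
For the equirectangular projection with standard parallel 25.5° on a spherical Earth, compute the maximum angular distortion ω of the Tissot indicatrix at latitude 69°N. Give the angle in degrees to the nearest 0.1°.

The equidistant cylindrical projection with φ₀ = 25.5° has h = 1 (meridians true) and k = cos φ₀ / cos φ along parallels.
At 69°: h = 1.000, k = 2.519; principal scales a = 2.519, b = 1.000.
sin(ω/2) = (a − b)/(a + b) = 1.519/3.519 = 0.4316, so ω = 2 arcsin(0.4316) ≈ 51.1°.

51.1°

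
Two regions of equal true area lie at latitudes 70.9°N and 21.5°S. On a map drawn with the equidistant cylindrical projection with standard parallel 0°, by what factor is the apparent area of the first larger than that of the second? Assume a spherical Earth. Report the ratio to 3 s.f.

For the equirectangular projection with φ₀ = 0 (plate carrée), h = 1 along meridians and k = sec φ along parallels.
Areal scale at 70.9°: h·k = 1.000 × 3.056 = 3.056.
Areal scale at 21.5°: h·k = 1.000 × 1.075 = 1.075.
Ratio = 3.056/1.075 ≈ 2.84.

2.84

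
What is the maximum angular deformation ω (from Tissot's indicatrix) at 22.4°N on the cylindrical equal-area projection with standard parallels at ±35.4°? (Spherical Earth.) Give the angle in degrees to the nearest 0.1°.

14.4°

A cylindrical equal-area projection with standard parallel φ₀ has meridian scale h = cos φ / cos φ₀ and parallel scale k = cos φ₀ / cos φ (so areas are preserved, h·k = 1).
At 22.4°: h = 1.134, k = 0.8817; principal scales a = 1.134, b = 0.8817.
sin(ω/2) = (a − b)/(a + b) = 0.2526/2.016 = 0.1253, so ω = 2 arcsin(0.1253) ≈ 14.4°.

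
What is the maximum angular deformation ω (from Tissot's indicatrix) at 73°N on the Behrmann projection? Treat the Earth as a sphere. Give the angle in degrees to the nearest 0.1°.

105.4°

The Behrmann projection is cylindrical equal-area with φ₀ = 30°. Cylindrical equal-area (φ₀ = 30°): h = cos φ / cos 30° along meridians, k = cos 30° / cos φ along parallels; h·k = 1.
At 73°: h = 0.3376, k = 2.962; principal scales a = 2.962, b = 0.3376.
sin(ω/2) = (a − b)/(a + b) = 2.624/3.300 = 0.7954, so ω = 2 arcsin(0.7954) ≈ 105.4°.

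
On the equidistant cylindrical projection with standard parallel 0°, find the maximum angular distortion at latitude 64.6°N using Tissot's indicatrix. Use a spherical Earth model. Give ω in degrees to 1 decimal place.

In the plate carrée (x = Rλ, y = Rφ), meridians are true-scale (h = 1) and parallels are stretched by k = sec φ.
At 64.6°: h = 1.000, k = 2.331; principal scales a = 2.331, b = 1.000.
sin(ω/2) = (a − b)/(a + b) = 1.331/3.331 = 0.3996, so ω = 2 arcsin(0.3996) ≈ 47.1°.

47.1°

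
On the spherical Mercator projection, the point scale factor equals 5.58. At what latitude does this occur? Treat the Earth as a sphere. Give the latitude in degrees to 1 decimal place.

Mercator scale is k = sec φ = 1/cos φ.
1/cos φ = 5.58  ⇒  cos φ = 0.1792  ⇒  φ = arccos(0.1792) ≈ 79.7°.

79.7°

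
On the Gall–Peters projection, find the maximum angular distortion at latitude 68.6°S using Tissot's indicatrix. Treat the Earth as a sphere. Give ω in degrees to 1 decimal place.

70.8°

Gall–Peters is a cylindrical equal-area projection with standard parallels at ±45°. Cylindrical equal-area (φ₀ = 45°): h = cos φ / cos 45° along meridians, k = cos 45° / cos φ along parallels; h·k = 1.
At 68.6°: h = 0.5160, k = 1.938; principal scales a = 1.938, b = 0.5160.
sin(ω/2) = (a − b)/(a + b) = 1.422/2.454 = 0.5794, so ω = 2 arcsin(0.5794) ≈ 70.8°.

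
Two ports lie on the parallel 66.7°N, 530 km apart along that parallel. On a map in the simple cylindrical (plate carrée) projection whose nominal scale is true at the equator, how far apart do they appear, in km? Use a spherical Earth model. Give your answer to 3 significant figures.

In the plate carrée (x = Rλ, y = Rφ), meridians are true-scale (h = 1) and parallels are stretched by k = sec φ.
Along the parallel, k = sec 66.7° = 1/0.3955 = 2.528.
Map distance = 530 × 2.528 ≈ 1340 km.

1340 km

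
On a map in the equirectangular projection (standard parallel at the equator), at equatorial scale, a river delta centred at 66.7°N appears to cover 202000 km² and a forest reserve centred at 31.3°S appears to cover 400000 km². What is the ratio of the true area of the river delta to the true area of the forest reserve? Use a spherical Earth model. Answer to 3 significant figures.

Plate carrée has h = 1 and k = sec φ, giving areal scale sec φ; true area = (apparent area) · cos φ.
True area of river delta: 202000 × cos(66.7°) = 202000 × 0.3955 = 79900 km².
True area of forest reserve: 400000 × cos(31.3°) = 400000 × 0.8545 = 341800 km².
Ratio = 79900 / 341800 ≈ 0.234.

0.234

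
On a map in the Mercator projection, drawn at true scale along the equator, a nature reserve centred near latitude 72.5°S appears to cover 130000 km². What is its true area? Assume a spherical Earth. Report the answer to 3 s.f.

11800 km²

Mercator is conformal, so the point scale is isotropic: h = k = sec φ = 1/cos φ.
Areal scale = k² = sec²φ = 1/cos²(72.5°) = 1/0.3007² = 11.06.
True area = apparent / (areal scale) = 130000 / 11.06 ≈ 11800 km².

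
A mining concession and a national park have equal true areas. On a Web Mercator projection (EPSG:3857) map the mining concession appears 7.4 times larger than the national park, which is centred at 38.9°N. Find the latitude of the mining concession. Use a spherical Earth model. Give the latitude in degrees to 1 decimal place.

For equal true areas on Mercator, apparent areas scale as sec²φ, so the ratio is cos²φ₂ / cos²φ₁.
cos²φ₂ / cos²φ₁ = 7.4  ⇒  cos φ₁ = cos 38.9° / √7.4 = 0.7782/2.720 = 0.2861.
φ₁ = arccos(0.2861) ≈ 73.4°.

73.4°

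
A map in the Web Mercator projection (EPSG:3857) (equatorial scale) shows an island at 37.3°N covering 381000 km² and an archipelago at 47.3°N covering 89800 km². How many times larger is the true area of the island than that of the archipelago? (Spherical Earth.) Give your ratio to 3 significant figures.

Since Mercator area scale is 1/cos²φ, the true area equals the apparent area multiplied by cos²φ.
True area of island: 381000 × cos²(37.3°) = 381000 × 0.6328 = 241100 km².
True area of archipelago: 89800 × cos²(47.3°) = 89800 × 0.4599 = 41300 km².
Ratio = 241100 / 41300 ≈ 5.84.

5.84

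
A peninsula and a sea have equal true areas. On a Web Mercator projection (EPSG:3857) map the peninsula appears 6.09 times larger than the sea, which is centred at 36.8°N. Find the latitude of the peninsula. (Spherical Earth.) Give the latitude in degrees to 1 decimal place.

71.1°

Mercator areal scale is sec²φ, so apparent-area ratio = sec²φ₁ / sec²φ₂ = cos²φ₂ / cos²φ₁.
cos²φ₂ / cos²φ₁ = 6.09  ⇒  cos φ₁ = cos 36.8° / √6.09 = 0.8007/2.468 = 0.3245.
φ₁ = arccos(0.3245) ≈ 71.1°.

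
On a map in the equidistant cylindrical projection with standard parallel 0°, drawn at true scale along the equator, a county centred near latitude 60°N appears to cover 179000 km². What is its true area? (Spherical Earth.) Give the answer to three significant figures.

For the equirectangular projection with φ₀ = 0 (plate carrée), h = 1 along meridians and k = sec φ along parallels.
Areal scale = h·k = 1 × sec φ; at 60°, h = 1.000, k = 2.000, so h·k = 2.000.
True area = apparent / (areal scale) = 179000 / 2.000 ≈ 89500 km².

89500 km²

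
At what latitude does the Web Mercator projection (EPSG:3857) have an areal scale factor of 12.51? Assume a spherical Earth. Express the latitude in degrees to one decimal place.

Mercator areal scale is sec²φ.
sec²φ = 12.51  ⇒  cos²φ = 0.07994  ⇒  cos φ = 0.2827.
φ = arccos(0.2827) ≈ 73.6°.

73.6°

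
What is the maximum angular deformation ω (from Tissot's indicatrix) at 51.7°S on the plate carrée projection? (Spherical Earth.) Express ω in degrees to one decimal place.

In the plate carrée (x = Rλ, y = Rφ), meridians are true-scale (h = 1) and parallels are stretched by k = sec φ.
At 51.7°: h = 1.000, k = 1.613; principal scales a = 1.613, b = 1.000.
sin(ω/2) = (a − b)/(a + b) = 0.6135/2.613 = 0.2347, so ω = 2 arcsin(0.2347) ≈ 27.2°.

27.2°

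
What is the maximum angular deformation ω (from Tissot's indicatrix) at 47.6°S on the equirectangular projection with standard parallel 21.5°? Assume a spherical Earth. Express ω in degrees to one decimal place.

The equidistant cylindrical projection with φ₀ = 21.5° has h = 1 (meridians true) and k = cos φ₀ / cos φ along parallels.
At 47.6°: h = 1.000, k = 1.380; principal scales a = 1.380, b = 1.000.
sin(ω/2) = (a − b)/(a + b) = 0.3798/2.380 = 0.1596, so ω = 2 arcsin(0.1596) ≈ 18.4°.

18.4°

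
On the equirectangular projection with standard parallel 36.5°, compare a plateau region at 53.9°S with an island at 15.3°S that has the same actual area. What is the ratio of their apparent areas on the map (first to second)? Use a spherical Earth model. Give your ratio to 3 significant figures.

The equidistant cylindrical projection with φ₀ = 36.5° has h = 1 (meridians true) and k = cos φ₀ / cos φ along parallels.
Areal scale at 53.9°: h·k = 1.000 × 1.364 = 1.364.
Areal scale at 15.3°: h·k = 1.000 × 0.8334 = 0.8334.
Ratio = 1.364/0.8334 ≈ 1.64.

1.64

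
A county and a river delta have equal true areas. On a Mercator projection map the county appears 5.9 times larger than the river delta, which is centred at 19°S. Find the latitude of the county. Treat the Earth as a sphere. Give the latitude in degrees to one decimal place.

Mercator areal scale is sec²φ, so apparent-area ratio = sec²φ₁ / sec²φ₂ = cos²φ₂ / cos²φ₁.
cos²φ₂ / cos²φ₁ = 5.9  ⇒  cos φ₁ = cos 19° / √5.9 = 0.9455/2.429 = 0.3893.
φ₁ = arccos(0.3893) ≈ 67.1°.

67.1°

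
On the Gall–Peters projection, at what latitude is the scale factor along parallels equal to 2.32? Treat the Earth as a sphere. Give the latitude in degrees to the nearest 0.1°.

72.3°

Gall–Peters is a cylindrical equal-area projection with standard parallels at ±45°. Cylindrical equal-area (φ₀ = 45°): h = cos φ / cos 45° along meridians, k = cos 45° / cos φ along parallels; h·k = 1.
k = cos φ₀ / cos φ = 2.32  ⇒  cos φ = cos 45° / 2.32 = 0.3048.
φ = arccos(0.3048) ≈ 72.3°.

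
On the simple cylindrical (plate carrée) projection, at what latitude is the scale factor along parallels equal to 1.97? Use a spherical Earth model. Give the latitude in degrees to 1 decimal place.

59.5°

Plate carrée: h = 1, k = sec φ along parallels.
sec φ = 1.97  ⇒  cos φ = 0.5076  ⇒  φ ≈ 59.5°.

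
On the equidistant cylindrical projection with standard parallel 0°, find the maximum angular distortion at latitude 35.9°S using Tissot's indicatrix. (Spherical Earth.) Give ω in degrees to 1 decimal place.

For the equirectangular projection with φ₀ = 0 (plate carrée), h = 1 along meridians and k = sec φ along parallels.
At 35.9°: h = 1.000, k = 1.235; principal scales a = 1.235, b = 1.000.
sin(ω/2) = (a − b)/(a + b) = 0.2345/2.235 = 0.1049, so ω = 2 arcsin(0.1049) ≈ 12.0°.

12.0°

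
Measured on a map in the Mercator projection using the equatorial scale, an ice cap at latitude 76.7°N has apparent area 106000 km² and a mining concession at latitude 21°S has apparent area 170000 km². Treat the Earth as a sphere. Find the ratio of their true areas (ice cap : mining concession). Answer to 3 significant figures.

0.0379

Mercator's areal exaggeration is sec²φ; hence true area = (apparent area) · cos²φ.
True area of ice cap: 106000 × cos²(76.7°) = 106000 × 0.05292 = 5610 km².
True area of mining concession: 170000 × cos²(21°) = 170000 × 0.8716 = 148200 km².
Ratio = 5610 / 148200 ≈ 0.0379.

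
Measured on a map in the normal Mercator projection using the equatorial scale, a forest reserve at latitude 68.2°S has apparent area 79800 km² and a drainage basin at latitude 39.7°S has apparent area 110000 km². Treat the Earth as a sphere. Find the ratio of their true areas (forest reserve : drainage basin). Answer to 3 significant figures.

Mercator's areal exaggeration is sec²φ; hence true area = (apparent area) · cos²φ.
True area of forest reserve: 79800 × cos²(68.2°) = 79800 × 0.1379 = 11010 km².
True area of drainage basin: 110000 × cos²(39.7°) = 110000 × 0.5920 = 65120 km².
Ratio = 11010 / 65120 ≈ 0.169.

0.169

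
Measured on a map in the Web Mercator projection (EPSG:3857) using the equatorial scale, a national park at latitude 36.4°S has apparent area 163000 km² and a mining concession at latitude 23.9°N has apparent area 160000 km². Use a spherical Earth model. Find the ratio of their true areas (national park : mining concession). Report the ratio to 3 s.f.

0.790

On Mercator the areal scale is sec²φ, so true area = apparent × cos²φ.
True area of national park: 163000 × cos²(36.4°) = 163000 × 0.6479 = 105600 km².
True area of mining concession: 160000 × cos²(23.9°) = 160000 × 0.8359 = 133700 km².
Ratio = 105600 / 133700 ≈ 0.790.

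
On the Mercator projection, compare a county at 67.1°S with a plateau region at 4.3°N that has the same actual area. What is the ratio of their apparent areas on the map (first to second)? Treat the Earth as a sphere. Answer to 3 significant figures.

Mercator is conformal with k = sec φ, so areal scale = k² = sec²φ.
At 67.1°: sec²(67.1°) = 1/0.3891² = 6.604.
At 4.3°: sec²(4.3°) = 1/0.9972² = 1.006.
Ratio = 6.604/1.006 = cos²(4.3°)/cos²(67.1°) ≈ 6.57.

6.57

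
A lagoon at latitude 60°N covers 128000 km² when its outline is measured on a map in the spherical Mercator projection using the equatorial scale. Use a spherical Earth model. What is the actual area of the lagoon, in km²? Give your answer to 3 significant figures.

Mercator is conformal, so the point scale is isotropic: h = k = sec φ = 1/cos φ.
Areal scale = k² = sec²φ = 1/cos²(60°) = 1/0.5000² = 4.000.
True area = apparent / (areal scale) = 128000 / 4.000 ≈ 32000 km².

32000 km²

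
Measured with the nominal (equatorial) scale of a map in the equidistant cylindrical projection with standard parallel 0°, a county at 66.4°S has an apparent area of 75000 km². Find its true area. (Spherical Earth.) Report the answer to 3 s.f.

In the plate carrée (x = Rλ, y = Rφ), meridians are true-scale (h = 1) and parallels are stretched by k = sec φ.
Areal scale = h·k = 1 × sec φ; at 66.4°, h = 1.000, k = 2.498, so h·k = 2.498.
True area = apparent / (areal scale) = 75000 / 2.498 ≈ 30000 km².

30000 km²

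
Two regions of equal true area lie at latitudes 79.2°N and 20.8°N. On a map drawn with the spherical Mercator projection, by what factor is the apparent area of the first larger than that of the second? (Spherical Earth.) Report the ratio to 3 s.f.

Mercator is conformal with k = sec φ, so areal scale = k² = sec²φ.
At 79.2°: sec²(79.2°) = 1/0.1874² = 28.48.
At 20.8°: sec²(20.8°) = 1/0.9348² = 1.144.
Ratio = 28.48/1.144 = cos²(20.8°)/cos²(79.2°) ≈ 24.9.

24.9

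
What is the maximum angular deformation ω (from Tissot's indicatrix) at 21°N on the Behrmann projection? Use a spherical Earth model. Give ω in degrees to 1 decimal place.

8.6°

Behrmann is a cylindrical equal-area projection with standard parallels at ±30°. Cylindrical equal-area (φ₀ = 30°): h = cos φ / cos 30° along meridians, k = cos 30° / cos φ along parallels; h·k = 1.
At 21°: h = 1.078, k = 0.9276; principal scales a = 1.078, b = 0.9276.
sin(ω/2) = (a − b)/(a + b) = 0.1504/2.006 = 0.07497, so ω = 2 arcsin(0.07497) ≈ 8.6°.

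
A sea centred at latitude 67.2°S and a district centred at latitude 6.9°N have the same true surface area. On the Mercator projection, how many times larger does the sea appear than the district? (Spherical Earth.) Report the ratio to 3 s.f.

On Mercator, area is exaggerated by sec²φ = 1/cos²φ.
At 67.2°: sec²(67.2°) = 1/0.3875² = 6.659.
At 6.9°: sec²(6.9°) = 1/0.9928² = 1.015.
Ratio = 6.659/1.015 = cos²(6.9°)/cos²(67.2°) ≈ 6.56.

6.56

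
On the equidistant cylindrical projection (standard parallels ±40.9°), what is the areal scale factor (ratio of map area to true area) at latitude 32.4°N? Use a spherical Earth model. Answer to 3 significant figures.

0.895

With standard parallel φ₀ = 40.9°, the equirectangular projection gives x = Rλ cos φ₀, y = Rφ, so h = 1 and k = cos 40.9° / cos φ.
Areal scale = h·k = 1 × cos φ₀ / cos φ; at 32.4°, h = 1.000, k = 0.8952, so h·k = 0.8952.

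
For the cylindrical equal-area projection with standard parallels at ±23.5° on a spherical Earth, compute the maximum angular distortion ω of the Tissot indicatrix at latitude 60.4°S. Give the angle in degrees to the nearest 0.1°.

66.8°

For cylindrical equal-area with standard parallel φ₀, h = cos φ / cos φ₀ and k = cos φ₀ / cos φ, so h·k = 1.
At 60.4°: h = 0.5386, k = 1.857; principal scales a = 1.857, b = 0.5386.
sin(ω/2) = (a − b)/(a + b) = 1.318/2.395 = 0.5503, so ω = 2 arcsin(0.5503) ≈ 66.8°.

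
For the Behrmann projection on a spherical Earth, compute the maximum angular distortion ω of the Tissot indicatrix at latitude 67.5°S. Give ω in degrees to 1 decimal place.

84.6°

The Behrmann projection is cylindrical equal-area with φ₀ = 30°. A cylindrical equal-area projection with standard parallel φ₀ has meridian scale h = cos φ / cos φ₀ and parallel scale k = cos φ₀ / cos φ (so areas are preserved, h·k = 1).
At 67.5°: h = 0.4419, k = 2.263; principal scales a = 2.263, b = 0.4419.
sin(ω/2) = (a − b)/(a + b) = 1.821/2.705 = 0.6733, so ω = 2 arcsin(0.6733) ≈ 84.6°.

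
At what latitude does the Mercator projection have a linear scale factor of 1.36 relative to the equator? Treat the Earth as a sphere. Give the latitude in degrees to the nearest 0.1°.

42.7°

Mercator scale is k = sec φ = 1/cos φ.
1/cos φ = 1.36  ⇒  cos φ = 0.7353  ⇒  φ = arccos(0.7353) ≈ 42.7°.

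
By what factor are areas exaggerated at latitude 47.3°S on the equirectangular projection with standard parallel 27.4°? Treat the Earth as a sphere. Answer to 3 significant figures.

1.31

In the equirectangular projection with standard parallel φ₀ = 27.4° (x = Rλ cos φ₀, y = Rφ), meridians are true-scale (h = 1) and the parallel scale is k = cos φ₀ / cos φ.
Areal scale = h·k = 1 × cos φ₀ / cos φ; at 47.3°, h = 1.000, k = 1.309, so h·k = 1.309.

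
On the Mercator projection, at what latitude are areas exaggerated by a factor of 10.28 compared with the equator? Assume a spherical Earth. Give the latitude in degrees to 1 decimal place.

Mercator areal scale is sec²φ.
sec²φ = 10.28  ⇒  cos²φ = 0.09728  ⇒  cos φ = 0.3119.
φ = arccos(0.3119) ≈ 71.8°.

71.8°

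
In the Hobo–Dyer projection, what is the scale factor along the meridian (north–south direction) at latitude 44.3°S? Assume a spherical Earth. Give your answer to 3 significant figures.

Hobo–Dyer is a cylindrical equal-area projection with standard parallels at ±37.5°. For cylindrical equal-area with standard parallel φ₀, h = cos φ / cos φ₀ and k = cos φ₀ / cos φ, so h·k = 1.
h = cos 44.3° / cos 37.5° = 0.7157/0.7934 = 0.9021.

0.902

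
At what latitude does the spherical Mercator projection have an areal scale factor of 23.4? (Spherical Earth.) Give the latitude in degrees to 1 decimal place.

78.1°

Mercator areal scale is sec²φ.
sec²φ = 23.4  ⇒  cos²φ = 0.04274  ⇒  cos φ = 0.2067.
φ = arccos(0.2067) ≈ 78.1°.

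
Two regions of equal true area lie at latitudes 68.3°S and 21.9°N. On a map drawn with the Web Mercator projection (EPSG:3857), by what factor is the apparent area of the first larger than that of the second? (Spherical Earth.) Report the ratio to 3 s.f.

Mercator areal scale is sec²φ.
At 68.3°: sec²(68.3°) = 1/0.3697² = 7.315.
At 21.9°: sec²(21.9°) = 1/0.9278² = 1.162.
Ratio = 7.315/1.162 = cos²(21.9°)/cos²(68.3°) ≈ 6.30.

6.30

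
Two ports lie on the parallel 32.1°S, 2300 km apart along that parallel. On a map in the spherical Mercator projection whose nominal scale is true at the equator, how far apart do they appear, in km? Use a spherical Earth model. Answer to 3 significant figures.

Mercator is conformal, so the point scale is isotropic: h = k = sec φ = 1/cos φ.
Along the parallel, k = sec 32.1° = 1/0.8471 = 1.180.
Map distance = 2300 × 1.180 ≈ 2720 km.

2720 km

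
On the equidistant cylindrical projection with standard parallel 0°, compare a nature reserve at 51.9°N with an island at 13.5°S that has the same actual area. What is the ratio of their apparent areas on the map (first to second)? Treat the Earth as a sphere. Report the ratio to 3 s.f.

1.58

For the equirectangular projection with φ₀ = 0 (plate carrée), h = 1 along meridians and k = sec φ along parallels.
Areal scale at 51.9°: h·k = 1.000 × 1.621 = 1.621.
Areal scale at 13.5°: h·k = 1.000 × 1.028 = 1.028.
Ratio = 1.621/1.028 ≈ 1.58.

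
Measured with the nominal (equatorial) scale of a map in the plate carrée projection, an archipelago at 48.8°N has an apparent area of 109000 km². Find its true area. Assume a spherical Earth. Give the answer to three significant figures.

71800 km²

In the plate carrée (x = Rλ, y = Rφ), meridians are true-scale (h = 1) and parallels are stretched by k = sec φ.
Areal scale = h·k = 1 × sec φ; at 48.8°, h = 1.000, k = 1.518, so h·k = 1.518.
True area = apparent / (areal scale) = 109000 / 1.518 ≈ 71800 km².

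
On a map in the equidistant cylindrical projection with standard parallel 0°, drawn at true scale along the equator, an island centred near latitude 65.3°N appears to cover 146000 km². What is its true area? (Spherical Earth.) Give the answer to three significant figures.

61000 km²

For the equirectangular projection with φ₀ = 0 (plate carrée), h = 1 along meridians and k = sec φ along parallels.
Areal scale = h·k = 1 × sec φ; at 65.3°, h = 1.000, k = 2.393, so h·k = 2.393.
True area = apparent / (areal scale) = 146000 / 2.393 ≈ 61000 km².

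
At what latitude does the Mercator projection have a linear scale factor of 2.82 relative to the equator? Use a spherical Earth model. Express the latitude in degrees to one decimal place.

Mercator scale is k = sec φ = 1/cos φ.
1/cos φ = 2.82  ⇒  cos φ = 0.3546  ⇒  φ = arccos(0.3546) ≈ 69.2°.

69.2°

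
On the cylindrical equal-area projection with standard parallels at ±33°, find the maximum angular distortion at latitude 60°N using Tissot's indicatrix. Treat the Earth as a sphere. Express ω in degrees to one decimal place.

A cylindrical equal-area projection with standard parallel φ₀ has meridian scale h = cos φ / cos φ₀ and parallel scale k = cos φ₀ / cos φ (so areas are preserved, h·k = 1).
At 60°: h = 0.5962, k = 1.677; principal scales a = 1.677, b = 0.5962.
sin(ω/2) = (a − b)/(a + b) = 1.081/2.274 = 0.4755, so ω = 2 arcsin(0.4755) ≈ 56.8°.

56.8°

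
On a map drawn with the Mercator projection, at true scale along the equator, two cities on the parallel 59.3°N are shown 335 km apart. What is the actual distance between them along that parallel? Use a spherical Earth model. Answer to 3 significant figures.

For Mercator, h = k = sec φ (a conformal cylindrical projection has a single point scale, 1/cos φ).
Along the parallel at 59.3°, map distances are exaggerated by k = sec 59.3° = 1.959.
True distance = 335 / 1.959 = 335 × cos 59.3° ≈ 171 km.

171 km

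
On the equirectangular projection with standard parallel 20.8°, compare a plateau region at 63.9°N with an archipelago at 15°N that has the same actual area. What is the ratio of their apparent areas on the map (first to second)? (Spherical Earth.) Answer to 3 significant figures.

In the equirectangular projection with standard parallel φ₀ = 20.8° (x = Rλ cos φ₀, y = Rφ), meridians are true-scale (h = 1) and the parallel scale is k = cos φ₀ / cos φ.
Areal scale at 63.9°: h·k = 1.000 × 2.125 = 2.125.
Areal scale at 15°: h·k = 1.000 × 0.9678 = 0.9678.
Ratio = 2.125/0.9678 ≈ 2.20.

2.20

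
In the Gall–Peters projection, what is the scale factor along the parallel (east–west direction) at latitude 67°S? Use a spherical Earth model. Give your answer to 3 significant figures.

Gall–Peters is a cylindrical equal-area projection with standard parallels at ±45°. A cylindrical equal-area projection with standard parallel φ₀ has meridian scale h = cos φ / cos φ₀ and parallel scale k = cos φ₀ / cos φ (so areas are preserved, h·k = 1).
k = cos 45° / cos 67° = 0.7071/0.3907 = 1.810.

1.81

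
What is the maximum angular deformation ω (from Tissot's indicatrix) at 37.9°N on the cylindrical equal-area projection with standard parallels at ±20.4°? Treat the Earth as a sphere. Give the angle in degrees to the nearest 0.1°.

A cylindrical equal-area projection with standard parallel φ₀ has meridian scale h = cos φ / cos φ₀ and parallel scale k = cos φ₀ / cos φ (so areas are preserved, h·k = 1).
At 37.9°: h = 0.8419, k = 1.188; principal scales a = 1.188, b = 0.8419.
sin(ω/2) = (a − b)/(a + b) = 0.3459/2.030 = 0.1704, so ω = 2 arcsin(0.1704) ≈ 19.6°.

19.6°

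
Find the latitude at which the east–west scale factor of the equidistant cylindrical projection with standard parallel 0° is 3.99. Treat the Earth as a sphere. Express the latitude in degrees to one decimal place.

75.5°

Plate carrée: h = 1, k = sec φ along parallels.
sec φ = 3.99  ⇒  cos φ = 0.2506  ⇒  φ ≈ 75.5°.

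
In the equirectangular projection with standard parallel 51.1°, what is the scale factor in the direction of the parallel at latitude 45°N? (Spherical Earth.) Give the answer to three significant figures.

0.888

The equidistant cylindrical projection with φ₀ = 51.1° has h = 1 (meridians true) and k = cos φ₀ / cos φ along parallels.
k = cos 51.1° / cos 45° = 0.6280/0.7071 = 0.8881.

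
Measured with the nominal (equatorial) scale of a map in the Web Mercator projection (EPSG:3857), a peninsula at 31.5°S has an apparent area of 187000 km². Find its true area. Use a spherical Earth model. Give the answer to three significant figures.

The Mercator projection is conformal; its linear scale factor is the same in every direction and equals sec φ = 1/cos φ.
Areal scale = k² = sec²φ = 1/cos²(31.5°) = 1/0.8526² = 1.376.
True area = apparent / (areal scale) = 187000 / 1.376 ≈ 136000 km².

136000 km²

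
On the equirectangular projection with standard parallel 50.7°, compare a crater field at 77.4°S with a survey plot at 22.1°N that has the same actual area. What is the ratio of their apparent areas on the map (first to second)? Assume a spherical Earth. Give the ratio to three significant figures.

4.25

The equidistant cylindrical projection with φ₀ = 50.7° has h = 1 (meridians true) and k = cos φ₀ / cos φ along parallels.
Areal scale at 77.4°: h·k = 1.000 × 2.904 = 2.904.
Areal scale at 22.1°: h·k = 1.000 × 0.6836 = 0.6836.
Ratio = 2.904/0.6836 ≈ 4.25.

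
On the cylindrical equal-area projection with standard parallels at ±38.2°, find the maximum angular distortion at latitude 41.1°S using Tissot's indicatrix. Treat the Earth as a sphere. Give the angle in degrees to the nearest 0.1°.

Cylindrical equal-area (φ₀ = 38.2°): h = cos φ / cos 38.2° along meridians, k = cos 38.2° / cos φ along parallels; h·k = 1.
At 41.1°: h = 0.9589, k = 1.043; principal scales a = 1.043, b = 0.9589.
sin(ω/2) = (a − b)/(a + b) = 0.08395/2.002 = 0.04194, so ω = 2 arcsin(0.04194) ≈ 4.8°.

4.8°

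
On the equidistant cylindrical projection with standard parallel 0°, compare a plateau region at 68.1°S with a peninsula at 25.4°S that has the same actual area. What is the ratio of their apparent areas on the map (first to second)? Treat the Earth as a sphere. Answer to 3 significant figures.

For the equirectangular projection with φ₀ = 0 (plate carrée), h = 1 along meridians and k = sec φ along parallels.
Areal scale at 68.1°: h·k = 1.000 × 2.681 = 2.681.
Areal scale at 25.4°: h·k = 1.000 × 1.107 = 1.107.
Ratio = 2.681/1.107 ≈ 2.42.

2.42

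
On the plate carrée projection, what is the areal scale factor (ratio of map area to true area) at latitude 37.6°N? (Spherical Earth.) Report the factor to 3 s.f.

1.26

Plate carrée maps x = Rλ, y = Rφ. The meridian scale is h = 1 and the parallel scale is k = 1/cos φ = sec φ.
Areal scale = h·k = 1 × sec φ; at 37.6°, h = 1.000, k = 1.262, so h·k = 1.262.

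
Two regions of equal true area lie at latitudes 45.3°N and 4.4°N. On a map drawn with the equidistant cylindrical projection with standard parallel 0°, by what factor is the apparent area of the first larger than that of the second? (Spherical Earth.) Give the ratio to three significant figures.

In the plate carrée (x = Rλ, y = Rφ), meridians are true-scale (h = 1) and parallels are stretched by k = sec φ.
Areal scale at 45.3°: h·k = 1.000 × 1.422 = 1.422.
Areal scale at 4.4°: h·k = 1.000 × 1.003 = 1.003.
Ratio = 1.422/1.003 ≈ 1.42.

1.42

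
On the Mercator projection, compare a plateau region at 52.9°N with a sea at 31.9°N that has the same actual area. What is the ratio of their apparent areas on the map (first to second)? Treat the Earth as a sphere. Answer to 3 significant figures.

1.98

Mercator areal scale is sec²φ.
At 52.9°: sec²(52.9°) = 1/0.6032² = 2.748.
At 31.9°: sec²(31.9°) = 1/0.8490² = 1.387.
Ratio = 2.748/1.387 = cos²(31.9°)/cos²(52.9°) ≈ 1.98.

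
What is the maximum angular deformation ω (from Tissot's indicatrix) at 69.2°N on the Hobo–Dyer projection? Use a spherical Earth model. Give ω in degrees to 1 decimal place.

Hobo–Dyer is a cylindrical equal-area projection with standard parallels at ±37.5°. Cylindrical equal-area (φ₀ = 37.5°): h = cos φ / cos 37.5° along meridians, k = cos 37.5° / cos φ along parallels; h·k = 1.
At 69.2°: h = 0.4476, k = 2.234; principal scales a = 2.234, b = 0.4476.
sin(ω/2) = (a − b)/(a + b) = 1.787/2.682 = 0.6662, so ω = 2 arcsin(0.6662) ≈ 83.5°.

83.5°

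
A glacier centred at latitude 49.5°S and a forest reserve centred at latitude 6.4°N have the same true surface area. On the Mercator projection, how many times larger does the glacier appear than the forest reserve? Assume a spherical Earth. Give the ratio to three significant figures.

2.34

On Mercator, area is exaggerated by sec²φ = 1/cos²φ.
At 49.5°: sec²(49.5°) = 1/0.6494² = 2.371.
At 6.4°: sec²(6.4°) = 1/0.9938² = 1.013.
Ratio = 2.371/1.013 = cos²(6.4°)/cos²(49.5°) ≈ 2.34.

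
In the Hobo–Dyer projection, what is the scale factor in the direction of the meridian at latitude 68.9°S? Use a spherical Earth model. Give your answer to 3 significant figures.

Hobo–Dyer is a cylindrical equal-area projection with standard parallels at ±37.5°. Cylindrical equal-area (φ₀ = 37.5°): h = cos φ / cos 37.5° along meridians, k = cos 37.5° / cos φ along parallels; h·k = 1.
h = cos 68.9° / cos 37.5° = 0.3600/0.7934 = 0.4538.

0.454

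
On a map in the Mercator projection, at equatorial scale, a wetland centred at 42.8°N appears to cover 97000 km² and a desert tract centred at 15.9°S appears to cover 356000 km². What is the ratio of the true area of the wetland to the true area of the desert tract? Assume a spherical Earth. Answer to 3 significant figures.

On Mercator the areal scale is sec²φ, so true area = apparent × cos²φ.
True area of wetland: 97000 × cos²(42.8°) = 97000 × 0.5384 = 52220 km².
True area of desert tract: 356000 × cos²(15.9°) = 356000 × 0.9249 = 329300 km².
Ratio = 52220 / 329300 ≈ 0.159.

0.159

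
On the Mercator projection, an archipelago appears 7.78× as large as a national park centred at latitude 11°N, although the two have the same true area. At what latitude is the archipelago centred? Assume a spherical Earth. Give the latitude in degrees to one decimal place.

On Mercator, (apparent₁)/(apparent₂) = sec²φ₁ / sec²φ₂ when true areas are equal.
cos²φ₂ / cos²φ₁ = 7.78  ⇒  cos φ₁ = cos 11° / √7.78 = 0.9816/2.789 = 0.3519.
φ₁ = arccos(0.3519) ≈ 69.4°.

69.4°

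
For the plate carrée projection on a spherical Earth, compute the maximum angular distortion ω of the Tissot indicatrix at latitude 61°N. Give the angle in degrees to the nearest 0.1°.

In the plate carrée (x = Rλ, y = Rφ), meridians are true-scale (h = 1) and parallels are stretched by k = sec φ.
At 61°: h = 1.000, k = 2.063; principal scales a = 2.063, b = 1.000.
sin(ω/2) = (a − b)/(a + b) = 1.063/3.063 = 0.3470, so ω = 2 arcsin(0.3470) ≈ 40.6°.

40.6°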